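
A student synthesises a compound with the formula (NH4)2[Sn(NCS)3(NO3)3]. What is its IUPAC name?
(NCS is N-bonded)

ammonium triisothiocyanatotrinitratostannate(IV)

The 2 ammonium counter-ions carry a total charge of +2, so each complex ion is 2−.
Ligand charges: 3×nitrato (-1 each), 3×isothiocyanato (-1 each); total -6. So Sn + (-6) = 2−, giving Sn = +4.
The complex ion is anionic, so tin takes the -ate form stannate(IV).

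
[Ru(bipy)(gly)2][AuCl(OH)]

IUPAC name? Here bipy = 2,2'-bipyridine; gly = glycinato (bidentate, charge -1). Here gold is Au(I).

Both ions are complex: the cation is named first with the plain metal name, the anion second with the -ate form; each ion's ligands are alphabetised independently.
Au is given as +1; the anion's ligand charges sum to -2, so the complex anion is 1−.
A 1:1 salt means the cation carries the equal and opposite charge, 1+.
Cation: ligand charges sum to -2; for the ion to be 1+, Ru = +3.

(2,2'-bipyridine)bis(glycinato)ruthenium(III) chlorohydroxoaurate(I)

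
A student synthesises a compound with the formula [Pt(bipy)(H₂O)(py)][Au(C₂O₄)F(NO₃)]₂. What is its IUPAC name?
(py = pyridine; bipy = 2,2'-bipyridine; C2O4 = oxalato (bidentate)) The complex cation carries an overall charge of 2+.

aqua(2,2'-bipyridine)(pyridine)platinum(II) fluoronitratooxalatoaurate(III)

Both ions are complex: the cation is named first with the plain metal name, the anion second with the -ate form; each ion's ligands are alphabetised independently.
The complex cation is given as 2+; its ligand charges sum to 0, so Pt = +2.
With 2 anions per cation, each anion must be 2/2 = 1−.
Anion: ligand charges sum to -4; for the ion to be 1−, Au = +3.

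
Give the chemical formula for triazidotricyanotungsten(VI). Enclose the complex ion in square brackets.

[W(CN)3(N3)3]

Ligands: 3 azido (N3, -1), 3 cyano (CN, -1). Ligand charge sum = -6.
With W in oxidation state +6, the complex ion is [W...].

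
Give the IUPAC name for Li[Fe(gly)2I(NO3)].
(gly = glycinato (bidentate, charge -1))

lithium bis(glycinato)iodonitratoferrate(III)

The 1 lithium counter-ion carries a total charge of +1, so each complex ion is 1−.
Ligand charges: 1×iodo (-1 each), 1×nitrato (-1 each), 2×glycinato (-1 each); total -4. So Fe + (-4) = 1−, giving Fe = +3.
The complex ion is anionic, so iron takes the -ate form ferrate(III).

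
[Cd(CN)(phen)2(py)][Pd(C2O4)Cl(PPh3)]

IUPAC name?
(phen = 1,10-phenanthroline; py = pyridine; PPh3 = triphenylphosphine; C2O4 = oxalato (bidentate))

cyanobis(1,10-phenanthroline)(pyridine)cadmium(II) chlorooxalato(triphenylphosphine)palladate(II)

Both ions are complex: the cation is named first with the plain metal name, the anion second with the -ate form; each ion's ligands are alphabetised independently.
Cadmium is always +2 in its complexes; the cation's ligand charges sum to -1, so the complex cation is 1+.
A 1:1 salt means the anion carries the equal and opposite charge, 1−.
Anion: ligand charges sum to -3; for the ion to be 1−, Pd = +2.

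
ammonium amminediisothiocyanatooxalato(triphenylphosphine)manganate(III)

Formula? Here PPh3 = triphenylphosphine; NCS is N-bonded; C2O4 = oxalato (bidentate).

Ligands: 1 triphenylphosphine (PPh3, neutral), 1 ammine (NH3, neutral), 2 isothiocyanato (NCS, -1), 1 oxalato (C2O4, -2). Ligand charge sum = -4.
Charge balance with ammonium (+1) requires 1 complex ion per 1 ammonium.

NH4[Mn(C2O4)(NCS)2(NH3)(PPh3)]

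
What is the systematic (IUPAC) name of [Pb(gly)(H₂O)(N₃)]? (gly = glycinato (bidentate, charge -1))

aquaazido(glycinato)lead(II)

There is no counter-ion, so the complex is neutral overall.
Ligand charges: 1×glycinato (-1 each), 1×aqua (neutral), 1×azido (-1 each); total -2. So Pb + (-2) = 0, giving Pb = +2.
Ligands are named alphabetically: aqua before azido before glycinato.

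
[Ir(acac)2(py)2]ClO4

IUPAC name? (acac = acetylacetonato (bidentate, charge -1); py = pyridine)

bis(acetylacetonato)bis(pyridine)iridium(III) perchlorate

The 1 perchlorate counter-ion carries a total charge of -1, so each complex ion is 1+.
Ligand charges: 2×acetylacetonato (-1 each), 2×pyridine (neutral); total -2. So Ir + (-2) = 1+, giving Ir = +3.
Ligands are named alphabetically: acetylacetonato before pyridine.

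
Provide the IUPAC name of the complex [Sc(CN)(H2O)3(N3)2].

triaquadiazidocyanoscandium(III)

There is no counter-ion, so the complex is neutral overall.
Ligand charges: 2×azido (-1 each), 1×cyano (-1 each), 3×aqua (neutral); total -3. So Sc + (-3) = 0, giving Sc = +3.
Ligands are named alphabetically: aqua before azido before cyano.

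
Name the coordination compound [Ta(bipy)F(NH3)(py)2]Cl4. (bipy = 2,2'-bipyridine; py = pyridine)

The 4 chloride counter-ions carry a total charge of -4, so each complex ion is 4+.
Ligand charges: 1×fluoro (-1 each), 1×2,2'-bipyridine (neutral), 1×ammine (neutral), 2×pyridine (neutral); total -1. So Ta + (-1) = 4+, giving Ta = +5.
Ligands are named alphabetically: ammine before bipyridine before fluoro before pyridine.

ammine(2,2'-bipyridine)fluorobis(pyridine)tantalum(V) chloride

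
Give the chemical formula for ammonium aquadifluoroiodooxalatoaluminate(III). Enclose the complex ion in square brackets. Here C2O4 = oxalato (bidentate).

(NH4)2[Al(C2O4)F2(H2O)I]

Ligands: 1 aqua (H2O, neutral), 1 oxalato (C2O4, -2), 1 iodo (I, -1), 2 fluoro (F, -1). Ligand charge sum = -5.
With Al in oxidation state +3, the complex ion is [Al...]^2−.
Charge balance with ammonium (+1) requires 1 complex ion per 2 ammonium.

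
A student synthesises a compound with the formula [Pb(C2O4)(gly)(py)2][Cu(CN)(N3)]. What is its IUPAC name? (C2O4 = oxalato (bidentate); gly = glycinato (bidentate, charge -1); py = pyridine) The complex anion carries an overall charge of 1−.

The complex anion is given as 1−; its ligand charges sum to -2, so Cu = +1.
A 1:1 salt means the cation carries the equal and opposite charge, 1+.
Cation: ligand charges sum to -3; for the ion to be 1+, Pb = +4.

(glycinato)oxalatobis(pyridine)lead(IV) azidocyanocuprate(I)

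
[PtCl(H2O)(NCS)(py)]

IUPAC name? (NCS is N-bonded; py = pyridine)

There is no counter-ion, so the complex is neutral overall.
Ligand charges: 1×isothiocyanato (-1 each), 1×chloro (-1 each), 1×pyridine (neutral), 1×aqua (neutral); total -2. So Pt + (-2) = 0, giving Pt = +2.
Ligands are named alphabetically: aqua before chloro before isothiocyanato before pyridine.

aquachloroisothiocyanato(pyridine)platinum(II)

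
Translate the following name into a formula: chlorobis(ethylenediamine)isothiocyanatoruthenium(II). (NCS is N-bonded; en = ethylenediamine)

[RuCl(en)2(NCS)]

Ligands: 1 isothiocyanato (NCS, -1), 2 ethylenediamine (en, neutral), 1 chloro (Cl, -1). Ligand charge sum = -2.
With Ru in oxidation state +2, the complex ion is [Ru...].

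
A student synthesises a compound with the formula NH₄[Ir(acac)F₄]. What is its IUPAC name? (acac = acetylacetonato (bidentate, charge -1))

The 1 ammonium counter-ion carries a total charge of +1, so each complex ion is 1−.
Ligand charges: 4×fluoro (-1 each), 1×acetylacetonato (-1 each); total -5. So Ir + (-5) = 1−, giving Ir = +4.
Ligands are named alphabetically: acetylacetonato before fluoro.
The complex ion is anionic, so iridium takes the -ate form iridate(IV).

ammonium (acetylacetonato)tetrafluoroiridate(IV)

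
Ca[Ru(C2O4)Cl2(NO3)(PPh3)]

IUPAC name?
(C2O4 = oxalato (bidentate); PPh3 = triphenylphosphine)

calcium dichloronitratooxalato(triphenylphosphine)ruthenate(III)

The 1 calcium counter-ion carries a total charge of +2, so each complex ion is 2−.
Ligand charges: 2×chloro (-1 each), 1×oxalato (-2 each), 1×triphenylphosphine (neutral), 1×nitrato (-1 each); total -5. So Ru + (-5) = 2−, giving Ru = +3.
The complex ion is anionic, so ruthenium takes the -ate form ruthenate(III).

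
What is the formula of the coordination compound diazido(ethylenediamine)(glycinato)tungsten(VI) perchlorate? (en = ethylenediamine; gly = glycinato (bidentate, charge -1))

Ligands: 1 ethylenediamine (en, neutral), 1 glycinato (gly, -1), 2 azido (N3, -1). Ligand charge sum = -3.
With W in oxidation state +6, the complex ion is [W...]^3+.
Charge balance with perchlorate (-1) requires 1 complex ion per 3 perchlorate.

[W(en)(gly)(N3)2](ClO4)3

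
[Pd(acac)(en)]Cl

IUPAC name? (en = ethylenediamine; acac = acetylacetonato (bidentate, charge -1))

The 1 chloride counter-ion carries a total charge of -1, so each complex ion is 1+.
Ligand charges: 1×ethylenediamine (neutral), 1×acetylacetonato (-1 each); total -1. So Pd + (-1) = 1+, giving Pd = +2.
Ligands are named alphabetically: acetylacetonato before ethylenediamine.

(acetylacetonato)(ethylenediamine)palladium(II) chloride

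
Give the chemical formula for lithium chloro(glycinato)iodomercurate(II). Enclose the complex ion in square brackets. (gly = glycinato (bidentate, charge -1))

Li[HgCl(gly)I]

Ligands: 1 chloro (Cl, -1), 1 glycinato (gly, -1), 1 iodo (I, -1). Ligand charge sum = -3.
Charge balance with lithium (+1) requires 1 complex ion per 1 lithium.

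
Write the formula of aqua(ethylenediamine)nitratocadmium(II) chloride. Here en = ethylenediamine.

Ligands: 1 ethylenediamine (en, neutral), 1 aqua (H2O, neutral), 1 nitrato (NO3, -1). Ligand charge sum = -1.
With Cd in oxidation state +2, the complex ion is [Cd...]^1+.
Charge balance with chloride (-1) requires 1 complex ion per 1 chloride.

[Cd(en)(H2O)(NO3)]Cl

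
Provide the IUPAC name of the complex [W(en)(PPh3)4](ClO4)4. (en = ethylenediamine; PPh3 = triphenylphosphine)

The 4 perchlorate counter-ions carry a total charge of -4, so each complex ion is 4+.
Ligand charges: 1×ethylenediamine (neutral), 4×triphenylphosphine (neutral); total 0. So W + (0) = 4+, giving W = +4.
Ligands are named alphabetically: ethylenediamine before triphenylphosphine.

(ethylenediamine)tetrakis(triphenylphosphine)tungsten(IV) perchlorate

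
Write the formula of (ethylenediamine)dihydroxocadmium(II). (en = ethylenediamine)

[Cd(en)(OH)2]

Ligands: 2 hydroxo (OH, -1), 1 ethylenediamine (en, neutral). Ligand charge sum = -2.
With Cd in oxidation state +2, the complex ion is [Cd...].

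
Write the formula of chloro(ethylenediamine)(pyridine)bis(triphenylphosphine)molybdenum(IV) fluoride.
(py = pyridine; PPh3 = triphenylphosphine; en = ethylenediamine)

Ligands: 1 pyridine (py, neutral), 1 chloro (Cl, -1), 2 triphenylphosphine (PPh3, neutral), 1 ethylenediamine (en, neutral). Ligand charge sum = -1.
With Mo in oxidation state +4, the complex ion is [Mo...]^3+.
Charge balance with fluoride (-1) requires 1 complex ion per 3 fluoride.

[MoCl(en)(PPh3)2(py)]F3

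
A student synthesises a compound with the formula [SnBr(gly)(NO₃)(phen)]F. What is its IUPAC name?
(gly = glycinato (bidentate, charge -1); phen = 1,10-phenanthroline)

The 1 fluoride counter-ion carries a total charge of -1, so each complex ion is 1+.
Ligand charges: 1×nitrato (-1 each), 1×glycinato (-1 each), 1×1,10-phenanthroline (neutral), 1×bromo (-1 each); total -3. So Sn + (-3) = 1+, giving Sn = +4.
Ligands are named alphabetically: bromo before glycinato before nitrato before phenanthroline.

bromo(glycinato)nitrato(1,10-phenanthroline)tin(IV) fluoride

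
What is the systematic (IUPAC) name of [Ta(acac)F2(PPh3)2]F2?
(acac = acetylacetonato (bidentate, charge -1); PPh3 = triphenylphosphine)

(acetylacetonato)difluorobis(triphenylphosphine)tantalum(V) fluoride

The 2 fluoride counter-ions carry a total charge of -2, so each complex ion is 2+.
Ligand charges: 1×acetylacetonato (-1 each), 2×fluoro (-1 each), 2×triphenylphosphine (neutral); total -3. So Ta + (-3) = 2+, giving Ta = +5.
Ligands are named alphabetically: acetylacetonato before fluoro before triphenylphosphine.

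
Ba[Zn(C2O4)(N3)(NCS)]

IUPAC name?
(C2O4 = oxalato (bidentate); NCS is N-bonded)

The 1 barium counter-ion carries a total charge of +2, so each complex ion is 2−.
Ligand charges: 1×oxalato (-2 each), 1×azido (-1 each), 1×isothiocyanato (-1 each); total -4. So Zn + (-4) = 2−, giving Zn = +2.
The complex ion is anionic, so zinc takes the -ate form zincate(II).

barium azidoisothiocyanatooxalatozincate(II)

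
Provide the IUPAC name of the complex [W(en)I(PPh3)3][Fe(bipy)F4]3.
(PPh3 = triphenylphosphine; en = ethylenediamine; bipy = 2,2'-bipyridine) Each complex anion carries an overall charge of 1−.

(ethylenediamine)iodotris(triphenylphosphine)tungsten(IV) (2,2'-bipyridine)tetrafluoroferrate(III)

The complex anion is given as 1−; its ligand charges sum to -4, so Fe = +3.
With 3 anions per cation, the cation must be 3×1 = 3+.
Cation: ligand charges sum to -1; for the ion to be 3+, W = +4.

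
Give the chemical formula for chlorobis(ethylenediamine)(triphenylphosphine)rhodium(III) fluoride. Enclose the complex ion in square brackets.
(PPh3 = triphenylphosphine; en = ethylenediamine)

[RhCl(en)2(PPh3)]F2

Ligands: 1 triphenylphosphine (PPh3, neutral), 2 ethylenediamine (en, neutral), 1 chloro (Cl, -1). Ligand charge sum = -1.
Charge balance with fluoride (-1) requires 1 complex ion per 2 fluoride.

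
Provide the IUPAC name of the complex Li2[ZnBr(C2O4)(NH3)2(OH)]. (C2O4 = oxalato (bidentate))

The 2 lithium counter-ions carry a total charge of +2, so each complex ion is 2−.
Ligand charges: 1×hydroxo (-1 each), 1×bromo (-1 each), 2×ammine (neutral), 1×oxalato (-2 each); total -4. So Zn + (-4) = 2−, giving Zn = +2.
Ligands are named alphabetically: ammine before bromo before hydroxo before oxalato.
The complex ion is anionic, so zinc takes the -ate form zincate(II).

lithium diamminebromohydroxooxalatozincate(II)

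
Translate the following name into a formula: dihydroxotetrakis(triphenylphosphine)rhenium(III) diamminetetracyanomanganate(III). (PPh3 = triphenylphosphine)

[Re(OH)2(PPh3)4][Mn(CN)4(NH3)2]

Cation [Re…]: ligand charges -2, Re(III) ⇒ ion charge 1+.
Anion [Mn…]: ligand charges -4, Mn(III) ⇒ ion charge 1−.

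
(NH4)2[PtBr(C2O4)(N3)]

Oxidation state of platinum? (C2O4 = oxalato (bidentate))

+2

2 ammonium outside the brackets (+1 each) → the complex ion is 2−.
Ligand charges: 1×N3 = -1; 1×C2O4 = -2; 1×Br = -1; sum -4.
Pt + (-4) = 2− ⇒ Pt is +2.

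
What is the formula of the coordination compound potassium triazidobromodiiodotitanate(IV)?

K2[TiBrI2(N3)3]

Ligands: 2 iodo (I, -1), 1 bromo (Br, -1), 3 azido (N3, -1). Ligand charge sum = -6.
With Ti in oxidation state +4, the complex ion is [Ti...]^2−.
Charge balance with potassium (+1) requires 1 complex ion per 2 potassium.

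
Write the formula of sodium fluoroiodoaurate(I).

Ligands: 1 fluoro (F, -1), 1 iodo (I, -1). Ligand charge sum = -2.
Charge balance with sodium (+1) requires 1 complex ion per 1 sodium.

Na[AuFI]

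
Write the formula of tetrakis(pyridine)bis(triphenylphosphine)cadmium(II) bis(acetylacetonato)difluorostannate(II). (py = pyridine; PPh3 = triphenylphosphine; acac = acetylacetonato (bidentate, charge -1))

[Cd(PPh3)2(py)4][Sn(acac)2F2]

Cation [Cd…]: ligand charges 0, Cd(II) ⇒ ion charge 2+.
Anion [Sn…]: ligand charges -4, Sn(II) ⇒ ion charge 2−.
One 2+ cation balances one 2− anion.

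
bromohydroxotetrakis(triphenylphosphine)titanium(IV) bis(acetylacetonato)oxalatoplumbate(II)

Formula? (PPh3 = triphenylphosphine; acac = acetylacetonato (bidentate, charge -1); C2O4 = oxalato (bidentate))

Cation [Ti…]: ligand charges -2, Ti(IV) ⇒ ion charge 2+.
Anion [Pb…]: ligand charges -4, Pb(II) ⇒ ion charge 2−.
One 2+ cation balances one 2− anion.

[TiBr(OH)(PPh3)4][Pb(acac)2(C2O4)]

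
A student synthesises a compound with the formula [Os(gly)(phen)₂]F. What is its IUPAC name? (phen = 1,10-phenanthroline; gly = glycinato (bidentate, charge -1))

(glycinato)bis(1,10-phenanthroline)osmium(II) fluoride

The 1 fluoride counter-ion carries a total charge of -1, so each complex ion is 1+.
Ligand charges: 2×1,10-phenanthroline (neutral), 1×glycinato (-1 each); total -1. So Os + (-1) = 1+, giving Os = +2.
Ligands are named alphabetically: glycinato before phenanthroline.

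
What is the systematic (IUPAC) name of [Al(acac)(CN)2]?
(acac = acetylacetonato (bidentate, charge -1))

(acetylacetonato)dicyanoaluminium(III)

There is no counter-ion, so the complex is neutral overall.
Ligand charges: 2×cyano (-1 each), 1×acetylacetonato (-1 each); total -3. So Al + (-3) = 0, giving Al = +3.
Ligands are named alphabetically: acetylacetonato before cyano.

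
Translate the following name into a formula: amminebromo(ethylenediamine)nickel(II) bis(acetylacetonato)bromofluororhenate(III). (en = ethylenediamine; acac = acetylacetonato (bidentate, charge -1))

Cation [Ni…]: ligand charges -1, Ni(II) ⇒ ion charge 1+.
Anion [Re…]: ligand charges -4, Re(III) ⇒ ion charge 1−.
One 1+ cation balances one 1− anion.

[NiBr(en)(NH3)][Re(acac)2BrF]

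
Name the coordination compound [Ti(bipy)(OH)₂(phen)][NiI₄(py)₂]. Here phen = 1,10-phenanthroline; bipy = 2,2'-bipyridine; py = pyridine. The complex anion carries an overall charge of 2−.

(2,2'-bipyridine)dihydroxo(1,10-phenanthroline)titanium(IV) tetraiodobis(pyridine)nickelate(II)

The complex anion is given as 2−; its ligand charges sum to -4, so Ni = +2.
A 1:1 salt means the cation carries the equal and opposite charge, 2+.
Cation: ligand charges sum to -2; for the ion to be 2+, Ti = +4.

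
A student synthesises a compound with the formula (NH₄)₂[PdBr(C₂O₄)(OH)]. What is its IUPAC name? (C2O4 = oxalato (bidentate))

The 2 ammonium counter-ions carry a total charge of +2, so each complex ion is 2−.
Ligand charges: 1×bromo (-1 each), 1×hydroxo (-1 each), 1×oxalato (-2 each); total -4. So Pd + (-4) = 2−, giving Pd = +2.
Ligands are named alphabetically: bromo before hydroxo before oxalato.
The complex ion is anionic, so palladium takes the -ate form palladate(II).

ammonium bromohydroxooxalatopalladate(II)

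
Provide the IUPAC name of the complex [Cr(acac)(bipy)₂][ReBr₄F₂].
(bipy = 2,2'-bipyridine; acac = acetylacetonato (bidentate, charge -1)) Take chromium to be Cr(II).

Cr is given as +2; the cation's ligand charges sum to -1, so the complex cation is 1+.
A 1:1 salt means the anion carries the equal and opposite charge, 1−.
Anion: ligand charges sum to -6; for the ion to be 1−, Re = +5.

(acetylacetonato)bis(2,2'-bipyridine)chromium(II) tetrabromodifluororhenate(V)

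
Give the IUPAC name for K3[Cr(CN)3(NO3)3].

potassium tricyanotrinitratochromate(III)

The 3 potassium counter-ions carry a total charge of +3, so each complex ion is 3−.
Ligand charges: 3×cyano (-1 each), 3×nitrato (-1 each); total -6. So Cr + (-6) = 3−, giving Cr = +3.
The complex ion is anionic, so chromium takes the -ate form chromate(III).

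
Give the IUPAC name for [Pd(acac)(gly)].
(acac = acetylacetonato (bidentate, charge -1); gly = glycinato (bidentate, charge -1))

(acetylacetonato)(glycinato)palladium(II)

There is no counter-ion, so the complex is neutral overall.
Ligand charges: 1×acetylacetonato (-1 each), 1×glycinato (-1 each); total -2. So Pd + (-2) = 0, giving Pd = +2.
Ligands are named alphabetically: acetylacetonato before glycinato.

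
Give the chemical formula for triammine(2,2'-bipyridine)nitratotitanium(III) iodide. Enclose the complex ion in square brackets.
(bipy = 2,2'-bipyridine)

Ligands: 3 ammine (NH3, neutral), 1 nitrato (NO3, -1), 1 2,2'-bipyridine (bipy, neutral). Ligand charge sum = -1.
With Ti in oxidation state +3, the complex ion is [Ti...]^2+.
Charge balance with iodide (-1) requires 1 complex ion per 2 iodide.

[Ti(bipy)(NH3)3(NO3)]I2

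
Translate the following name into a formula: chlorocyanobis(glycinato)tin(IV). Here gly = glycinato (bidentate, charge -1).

Ligands: 1 chloro (Cl, -1), 1 cyano (CN, -1), 2 glycinato (gly, -1). Ligand charge sum = -4.
With Sn in oxidation state +4, the complex ion is [Sn...].

[SnCl(CN)(gly)2]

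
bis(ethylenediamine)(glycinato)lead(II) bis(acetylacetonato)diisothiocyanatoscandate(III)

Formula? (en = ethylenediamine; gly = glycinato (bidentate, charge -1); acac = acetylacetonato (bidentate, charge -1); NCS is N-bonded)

[Pb(en)2(gly)][Sc(acac)2(NCS)2]

Cation [Pb…]: ligand charges -1, Pb(II) ⇒ ion charge 1+.
Anion [Sc…]: ligand charges -4, Sc(III) ⇒ ion charge 1−.
One 1+ cation balances one 1− anion.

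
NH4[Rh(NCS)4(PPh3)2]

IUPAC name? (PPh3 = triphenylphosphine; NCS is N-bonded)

ammonium tetraisothiocyanatobis(triphenylphosphine)rhodate(III)

The 1 ammonium counter-ion carries a total charge of +1, so each complex ion is 1−.
Ligand charges: 2×triphenylphosphine (neutral), 4×isothiocyanato (-1 each); total -4. So Rh + (-4) = 1−, giving Rh = +3.
The complex ion is anionic, so rhodium takes the -ate form rhodate(III).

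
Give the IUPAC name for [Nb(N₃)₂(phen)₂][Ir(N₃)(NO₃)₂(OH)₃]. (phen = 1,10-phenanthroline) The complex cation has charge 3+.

Both ions are complex: the cation is named first with the plain metal name, the anion second with the -ate form; each ion's ligands are alphabetised independently.
The complex cation is given as 3+; its ligand charges sum to -2, so Nb = +5.
A 1:1 salt means the anion carries the equal and opposite charge, 3−.
Anion: ligand charges sum to -6; for the ion to be 3−, Ir = +3.

diazidobis(1,10-phenanthroline)niobium(V) azidotrihydroxodinitratoiridate(III)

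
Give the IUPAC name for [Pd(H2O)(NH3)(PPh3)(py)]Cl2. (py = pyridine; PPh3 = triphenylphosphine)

ammineaqua(pyridine)(triphenylphosphine)palladium(II) chloride

The 2 chloride counter-ions carry a total charge of -2, so each complex ion is 2+.
Ligand charges: 1×aqua (neutral), 1×pyridine (neutral), 1×triphenylphosphine (neutral), 1×ammine (neutral); total 0. So Pd + (0) = 2+, giving Pd = +2.
Ligands are named alphabetically: ammine before aqua before pyridine before triphenylphosphine.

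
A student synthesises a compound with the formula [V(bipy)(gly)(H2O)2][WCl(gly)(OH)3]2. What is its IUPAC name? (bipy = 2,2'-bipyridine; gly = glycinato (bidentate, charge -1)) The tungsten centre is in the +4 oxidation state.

Both ions are complex: the cation is named first with the plain metal name, the anion second with the -ate form; each ion's ligands are alphabetised independently.
W is given as +4; the anion's ligand charges sum to -5, so the complex anion is 1−.
With 2 anions per cation, the cation must be 2×1 = 2+.
Cation: ligand charges sum to -1; for the ion to be 2+, V = +3.

diaqua(2,2'-bipyridine)(glycinato)vanadium(III) chloro(glycinato)trihydroxotungstate(IV)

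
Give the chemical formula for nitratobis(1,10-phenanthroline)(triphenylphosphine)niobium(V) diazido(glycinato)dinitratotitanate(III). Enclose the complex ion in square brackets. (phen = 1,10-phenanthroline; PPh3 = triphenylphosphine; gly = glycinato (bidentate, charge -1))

Cation [Nb…]: ligand charges -1, Nb(V) ⇒ ion charge 4+.
Anion [Ti…]: ligand charges -5, Ti(III) ⇒ ion charge 2−.

[Nb(NO3)(phen)2(PPh3)][Ti(gly)(N3)2(NO3)2]2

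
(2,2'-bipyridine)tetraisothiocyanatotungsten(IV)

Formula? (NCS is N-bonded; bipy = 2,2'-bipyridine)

[W(bipy)(NCS)4]

Ligands: 4 isothiocyanato (NCS, -1), 1 2,2'-bipyridine (bipy, neutral). Ligand charge sum = -4.
With W in oxidation state +4, the complex ion is [W...].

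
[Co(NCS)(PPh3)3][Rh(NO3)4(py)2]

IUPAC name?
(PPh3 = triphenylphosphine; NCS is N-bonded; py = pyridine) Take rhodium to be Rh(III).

Both ions are complex: the cation is named first with the plain metal name, the anion second with the -ate form; each ion's ligands are alphabetised independently.
Rh is given as +3; the anion's ligand charges sum to -4, so the complex anion is 1−.
A 1:1 salt means the cation carries the equal and opposite charge, 1+.
Cation: ligand charges sum to -1; for the ion to be 1+, Co = +2.

isothiocyanatotris(triphenylphosphine)cobalt(II) tetranitratobis(pyridine)rhodate(III)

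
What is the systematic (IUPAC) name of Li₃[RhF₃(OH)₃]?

The 3 lithium counter-ions carry a total charge of +3, so each complex ion is 3−.
Ligand charges: 3×hydroxo (-1 each), 3×fluoro (-1 each); total -6. So Rh + (-6) = 3−, giving Rh = +3.
Ligands are named alphabetically: fluoro before hydroxo.
The complex ion is anionic, so rhodium takes the -ate form rhodate(III).

lithium trifluorotrihydroxorhodate(III)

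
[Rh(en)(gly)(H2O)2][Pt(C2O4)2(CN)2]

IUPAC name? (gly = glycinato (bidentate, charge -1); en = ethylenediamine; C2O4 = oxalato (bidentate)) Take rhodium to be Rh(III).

diaqua(ethylenediamine)(glycinato)rhodium(III) dicyanodioxalatoplatinate(IV)

Both ions are complex: the cation is named first with the plain metal name, the anion second with the -ate form; each ion's ligands are alphabetised independently.
Rh is given as +3; the cation's ligand charges sum to -1, so the complex cation is 2+.
A 1:1 salt means the anion carries the equal and opposite charge, 2−.
Anion: ligand charges sum to -6; for the ion to be 2−, Pt = +4.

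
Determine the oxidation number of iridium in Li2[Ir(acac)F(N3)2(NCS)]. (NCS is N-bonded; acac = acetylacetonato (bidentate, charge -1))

2 lithium outside the brackets (+1 each) → the complex ion is 2−.
Ligand charges: 2×N3 = -2; 1×NCS = -1; 1×F = -1; 1×acac = -1; sum -5.
Ir + (-5) = 2− ⇒ Ir is +3.

+3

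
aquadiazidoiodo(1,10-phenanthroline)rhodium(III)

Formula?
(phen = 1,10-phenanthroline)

Ligands: 1 aqua (H2O, neutral), 2 azido (N3, -1), 1 iodo (I, -1), 1 1,10-phenanthroline (phen, neutral). Ligand charge sum = -3.
With Rh in oxidation state +3, the complex ion is [Rh...].

[Rh(H2O)I(N3)2(phen)]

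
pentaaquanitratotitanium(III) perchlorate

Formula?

[Ti(H2O)5(NO3)](ClO4)2

Ligands: 5 aqua (H2O, neutral), 1 nitrato (NO3, -1). Ligand charge sum = -1.
Charge balance with perchlorate (-1) requires 1 complex ion per 2 perchlorate.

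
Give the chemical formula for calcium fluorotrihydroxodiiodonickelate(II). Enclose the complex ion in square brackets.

Ligands: 2 iodo (I, -1), 1 fluoro (F, -1), 3 hydroxo (OH, -1). Ligand charge sum = -6.
Charge balance with calcium (+2) requires 1 complex ion per 2 calcium.

Ca2[NiFI2(OH)3]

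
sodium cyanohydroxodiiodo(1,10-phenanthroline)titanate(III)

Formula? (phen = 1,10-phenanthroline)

Ligands: 2 iodo (I, -1), 1 hydroxo (OH, -1), 1 1,10-phenanthroline (phen, neutral), 1 cyano (CN, -1). Ligand charge sum = -4.
Charge balance with sodium (+1) requires 1 complex ion per 1 sodium.

Na[Ti(CN)I2(OH)(phen)]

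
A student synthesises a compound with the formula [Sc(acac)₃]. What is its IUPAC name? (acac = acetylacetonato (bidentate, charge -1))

tris(acetylacetonato)scandium(III)

There is no counter-ion, so the complex is neutral overall.
Ligand charges: 3×acetylacetonato (-1 each); total -3. So Sc + (-3) = 0, giving Sc = +3.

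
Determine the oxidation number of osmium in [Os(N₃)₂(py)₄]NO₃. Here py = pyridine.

1 nitrate outside the brackets (-1 each) → the complex ion is 1+.
Ligand charges: 4×py neutral; 2×N3 = -2; sum -2.
Os + (-2) = 1+ ⇒ Os is +3.

+3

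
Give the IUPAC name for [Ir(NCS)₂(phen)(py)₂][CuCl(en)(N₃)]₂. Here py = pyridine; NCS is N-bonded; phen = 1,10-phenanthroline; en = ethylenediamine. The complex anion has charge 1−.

Both ions are complex: the cation is named first with the plain metal name, the anion second with the -ate form; each ion's ligands are alphabetised independently.
The complex anion is given as 1−; its ligand charges sum to -2, so Cu = +1.
With 2 anions per cation, the cation must be 2×1 = 2+.
Cation: ligand charges sum to -2; for the ion to be 2+, Ir = +4.

diisothiocyanato(1,10-phenanthroline)bis(pyridine)iridium(IV) azidochloro(ethylenediamine)cuprate(I)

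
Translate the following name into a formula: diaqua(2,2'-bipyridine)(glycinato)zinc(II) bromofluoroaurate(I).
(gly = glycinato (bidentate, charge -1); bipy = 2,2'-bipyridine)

[Zn(bipy)(gly)(H2O)2][AuBrF]

Cation [Zn…]: ligand charges -1, Zn(II) ⇒ ion charge 1+.
Anion [Au…]: ligand charges -2, Au(I) ⇒ ion charge 1−.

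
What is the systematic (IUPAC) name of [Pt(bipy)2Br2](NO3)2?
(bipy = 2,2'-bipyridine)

The 2 nitrate counter-ions carry a total charge of -2, so each complex ion is 2+.
Ligand charges: 2×bromo (-1 each), 2×2,2'-bipyridine (neutral); total -2. So Pt + (-2) = 2+, giving Pt = +4.
Ligands are named alphabetically: bipyridine before bromo.

bis(2,2'-bipyridine)dibromoplatinum(IV) nitrate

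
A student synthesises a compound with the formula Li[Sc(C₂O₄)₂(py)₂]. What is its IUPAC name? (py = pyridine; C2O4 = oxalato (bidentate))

lithium dioxalatobis(pyridine)scandate(III)

The 1 lithium counter-ion carries a total charge of +1, so each complex ion is 1−.
Ligand charges: 2×pyridine (neutral), 2×oxalato (-2 each); total -4. So Sc + (-4) = 1−, giving Sc = +3.
The complex ion is anionic, so scandium takes the -ate form scandate(III).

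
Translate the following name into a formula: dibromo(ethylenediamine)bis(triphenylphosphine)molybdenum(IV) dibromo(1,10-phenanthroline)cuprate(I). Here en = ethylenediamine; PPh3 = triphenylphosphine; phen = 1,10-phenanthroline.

Cation [Mo…]: ligand charges -2, Mo(IV) ⇒ ion charge 2+.
Anion [Cu…]: ligand charges -2, Cu(I) ⇒ ion charge 1−.

[MoBr2(en)(PPh3)2][CuBr2(phen)]2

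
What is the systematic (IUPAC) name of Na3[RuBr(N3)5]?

The 3 sodium counter-ions carry a total charge of +3, so each complex ion is 3−.
Ligand charges: 5×azido (-1 each), 1×bromo (-1 each); total -6. So Ru + (-6) = 3−, giving Ru = +3.
The complex ion is anionic, so ruthenium takes the -ate form ruthenate(III).

sodium pentaazidobromoruthenate(III)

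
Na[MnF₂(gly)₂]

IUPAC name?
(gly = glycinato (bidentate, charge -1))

The 1 sodium counter-ion carries a total charge of +1, so each complex ion is 1−.
Ligand charges: 2×fluoro (-1 each), 2×glycinato (-1 each); total -4. So Mn + (-4) = 1−, giving Mn = +3.
Ligands are named alphabetically: fluoro before glycinato.
The complex ion is anionic, so manganese takes the -ate form manganate(III).

sodium difluorobis(glycinato)manganate(III)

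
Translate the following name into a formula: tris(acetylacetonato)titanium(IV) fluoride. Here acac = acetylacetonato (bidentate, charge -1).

Ligands: 3 acetylacetonato (acac, -1). Ligand charge sum = -3.
Charge balance with fluoride (-1) requires 1 complex ion per 1 fluoride.

[Ti(acac)3]F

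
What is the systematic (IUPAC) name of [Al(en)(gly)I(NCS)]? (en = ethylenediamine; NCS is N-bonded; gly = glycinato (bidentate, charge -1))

There is no counter-ion, so the complex is neutral overall.
Ligand charges: 1×ethylenediamine (neutral), 1×isothiocyanato (-1 each), 1×iodo (-1 each), 1×glycinato (-1 each); total -3. So Al + (-3) = 0, giving Al = +3.
Ligands are named alphabetically: ethylenediamine before glycinato before iodo before isothiocyanato.

(ethylenediamine)(glycinato)iodoisothiocyanatoaluminium(III)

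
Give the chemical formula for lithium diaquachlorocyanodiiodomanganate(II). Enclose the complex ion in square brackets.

Li2[MnCl(CN)(H2O)2I2]

Ligands: 1 cyano (CN, -1), 2 aqua (H2O, neutral), 2 iodo (I, -1), 1 chloro (Cl, -1). Ligand charge sum = -4.
With Mn in oxidation state +2, the complex ion is [Mn...]^2−.
Charge balance with lithium (+1) requires 1 complex ion per 2 lithium.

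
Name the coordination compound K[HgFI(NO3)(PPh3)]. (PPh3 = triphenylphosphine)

The 1 potassium counter-ion carries a total charge of +1, so each complex ion is 1−.
Ligand charges: 1×iodo (-1 each), 1×triphenylphosphine (neutral), 1×fluoro (-1 each), 1×nitrato (-1 each); total -3. So Hg + (-3) = 1−, giving Hg = +2.
Ligands are named alphabetically: fluoro before iodo before nitrato before triphenylphosphine.
The complex ion is anionic, so mercury takes the -ate form mercurate(II).

potassium fluoroiodonitrato(triphenylphosphine)mercurate(II)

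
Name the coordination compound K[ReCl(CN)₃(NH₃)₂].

The 1 potassium counter-ion carries a total charge of +1, so each complex ion is 1−.
Ligand charges: 1×chloro (-1 each), 2×ammine (neutral), 3×cyano (-1 each); total -4. So Re + (-4) = 1−, giving Re = +3.
Ligands are named alphabetically: ammine before chloro before cyano.
The complex ion is anionic, so rhenium takes the -ate form rhenate(III).

potassium diamminechlorotricyanorhenate(III)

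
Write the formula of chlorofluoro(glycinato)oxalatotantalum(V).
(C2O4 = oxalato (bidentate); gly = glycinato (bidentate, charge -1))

[Ta(C2O4)ClF(gly)]

Ligands: 1 oxalato (C2O4, -2), 1 fluoro (F, -1), 1 glycinato (gly, -1), 1 chloro (Cl, -1). Ligand charge sum = -5.
With Ta in oxidation state +5, the complex ion is [Ta...].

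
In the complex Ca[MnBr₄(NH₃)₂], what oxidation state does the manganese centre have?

1 calcium outside the brackets (+2 each) → the complex ion is 2−.
Ligand charges: 2×NH3 neutral; 4×Br = -4; sum -4.
Mn + (-4) = 2− ⇒ Mn is +2.

+2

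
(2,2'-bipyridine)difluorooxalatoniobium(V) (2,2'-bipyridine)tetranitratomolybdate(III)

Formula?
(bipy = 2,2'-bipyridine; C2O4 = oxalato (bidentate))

Cation [Nb…]: ligand charges -4, Nb(V) ⇒ ion charge 1+.
Anion [Mo…]: ligand charges -4, Mo(III) ⇒ ion charge 1−.

[Nb(bipy)(C2O4)F2][Mo(bipy)(NO3)4]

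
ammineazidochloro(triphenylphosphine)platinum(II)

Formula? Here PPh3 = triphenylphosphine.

[PtCl(N3)(NH3)(PPh3)]

Ligands: 1 chloro (Cl, -1), 1 ammine (NH3, neutral), 1 triphenylphosphine (PPh3, neutral), 1 azido (N3, -1). Ligand charge sum = -2.
With Pt in oxidation state +2, the complex ion is [Pt...].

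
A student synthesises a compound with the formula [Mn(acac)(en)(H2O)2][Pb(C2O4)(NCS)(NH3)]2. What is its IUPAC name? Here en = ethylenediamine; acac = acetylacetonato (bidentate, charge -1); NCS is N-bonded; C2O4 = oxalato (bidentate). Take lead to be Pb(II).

Pb is given as +2; the anion's ligand charges sum to -3, so the complex anion is 1−.
With 2 anions per cation, the cation must be 2×1 = 2+.
Cation: ligand charges sum to -1; for the ion to be 2+, Mn = +3.

(acetylacetonato)diaqua(ethylenediamine)manganese(III) ammineisothiocyanatooxalatoplumbate(II)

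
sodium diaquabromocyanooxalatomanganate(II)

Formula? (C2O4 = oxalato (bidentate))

Ligands: 1 bromo (Br, -1), 1 cyano (CN, -1), 1 oxalato (C2O4, -2), 2 aqua (H2O, neutral). Ligand charge sum = -4.
With Mn in oxidation state +2, the complex ion is [Mn...]^2−.
Charge balance with sodium (+1) requires 1 complex ion per 2 sodium.

Na2[MnBr(C2O4)(CN)(H2O)2]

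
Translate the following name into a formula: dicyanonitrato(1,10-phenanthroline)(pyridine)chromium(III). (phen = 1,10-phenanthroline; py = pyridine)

[Cr(CN)2(NO3)(phen)(py)]

Ligands: 1 1,10-phenanthroline (phen, neutral), 2 cyano (CN, -1), 1 pyridine (py, neutral), 1 nitrato (NO3, -1). Ligand charge sum = -3.
With Cr in oxidation state +3, the complex ion is [Cr...].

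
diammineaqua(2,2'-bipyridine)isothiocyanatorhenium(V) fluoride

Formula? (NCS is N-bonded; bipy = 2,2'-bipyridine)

Ligands: 1 isothiocyanato (NCS, -1), 1 2,2'-bipyridine (bipy, neutral), 1 aqua (H2O, neutral), 2 ammine (NH3, neutral). Ligand charge sum = -1.
With Re in oxidation state +5, the complex ion is [Re...]^4+.
Charge balance with fluoride (-1) requires 1 complex ion per 4 fluoride.

[Re(bipy)(H2O)(NCS)(NH3)2]F4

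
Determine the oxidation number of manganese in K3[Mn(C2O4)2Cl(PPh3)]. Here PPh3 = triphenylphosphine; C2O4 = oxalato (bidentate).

+2

3 potassium outside the brackets (+1 each) → the complex ion is 3−.
Ligand charges: 1×PPh3 neutral; 1×Cl = -1; 2×C2O4 = -4; sum -5.
Mn + (-5) = 3− ⇒ Mn is +2.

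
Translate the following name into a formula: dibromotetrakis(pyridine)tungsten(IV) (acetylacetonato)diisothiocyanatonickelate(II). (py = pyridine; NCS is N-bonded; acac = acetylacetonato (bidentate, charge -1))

[WBr2(py)4][Ni(acac)(NCS)2]2

Cation [W…]: ligand charges -2, W(IV) ⇒ ion charge 2+.
Anion [Ni…]: ligand charges -3, Ni(II) ⇒ ion charge 1−.
One 2+ cation requires 2 of the 1− anion.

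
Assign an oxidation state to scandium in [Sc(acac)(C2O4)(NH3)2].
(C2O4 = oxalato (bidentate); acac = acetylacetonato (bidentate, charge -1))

No counter-ion: the bracketed complex is neutral.
Ligand charges: 1×C2O4 = -2; 2×NH3 neutral; 1×acac = -1; sum -3.
Sc + (-3) = 0 ⇒ Sc is +3.

+3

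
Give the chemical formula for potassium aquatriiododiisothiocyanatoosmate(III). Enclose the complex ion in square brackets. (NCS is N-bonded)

K2[Os(H2O)I3(NCS)2]

Ligands: 3 iodo (I, -1), 2 isothiocyanato (NCS, -1), 1 aqua (H2O, neutral). Ligand charge sum = -5.
Charge balance with potassium (+1) requires 1 complex ion per 2 potassium.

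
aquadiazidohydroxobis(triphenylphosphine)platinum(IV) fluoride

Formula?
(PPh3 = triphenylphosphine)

Ligands: 1 hydroxo (OH, -1), 1 aqua (H2O, neutral), 2 triphenylphosphine (PPh3, neutral), 2 azido (N3, -1). Ligand charge sum = -3.
Charge balance with fluoride (-1) requires 1 complex ion per 1 fluoride.

[Pt(H2O)(N3)2(OH)(PPh3)2]F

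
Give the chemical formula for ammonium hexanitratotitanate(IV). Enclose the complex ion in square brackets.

(NH4)2[Ti(NO3)6]

Ligands: 6 nitrato (NO3, -1). Ligand charge sum = -6.
With Ti in oxidation state +4, the complex ion is [Ti...]^2−.
Charge balance with ammonium (+1) requires 1 complex ion per 2 ammonium.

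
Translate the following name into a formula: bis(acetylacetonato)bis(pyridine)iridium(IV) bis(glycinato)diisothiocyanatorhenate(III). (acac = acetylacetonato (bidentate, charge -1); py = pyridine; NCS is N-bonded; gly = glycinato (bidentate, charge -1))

Cation [Ir…]: ligand charges -2, Ir(IV) ⇒ ion charge 2+.
Anion [Re…]: ligand charges -4, Re(III) ⇒ ion charge 1−.

[Ir(acac)2(py)2][Re(gly)2(NCS)2]2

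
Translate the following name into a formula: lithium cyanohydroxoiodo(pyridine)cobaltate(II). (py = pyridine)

Li[Co(CN)I(OH)(py)]

Ligands: 1 cyano (CN, -1), 1 pyridine (py, neutral), 1 iodo (I, -1), 1 hydroxo (OH, -1). Ligand charge sum = -3.
Charge balance with lithium (+1) requires 1 complex ion per 1 lithium.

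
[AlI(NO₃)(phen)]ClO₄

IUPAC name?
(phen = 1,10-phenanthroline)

The 1 perchlorate counter-ion carries a total charge of -1, so each complex ion is 1+.
Ligand charges: 1×nitrato (-1 each), 1×iodo (-1 each), 1×1,10-phenanthroline (neutral); total -2. So Al + (-2) = 1+, giving Al = +3.
Ligands are named alphabetically: iodo before nitrato before phenanthroline.

iodonitrato(1,10-phenanthroline)aluminium(III) perchlorate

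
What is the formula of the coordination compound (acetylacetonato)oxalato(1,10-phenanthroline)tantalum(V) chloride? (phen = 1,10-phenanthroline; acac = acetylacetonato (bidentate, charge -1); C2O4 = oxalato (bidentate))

Ligands: 1 1,10-phenanthroline (phen, neutral), 1 acetylacetonato (acac, -1), 1 oxalato (C2O4, -2). Ligand charge sum = -3.
Charge balance with chloride (-1) requires 1 complex ion per 2 chloride.

[Ta(acac)(C2O4)(phen)]Cl2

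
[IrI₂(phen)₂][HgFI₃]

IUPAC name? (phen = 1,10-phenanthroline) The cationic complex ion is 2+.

diiodobis(1,10-phenanthroline)iridium(IV) fluorotriiodomercurate(II)

The complex cation is given as 2+; its ligand charges sum to -2, so Ir = +4.
A 1:1 salt means the anion carries the equal and opposite charge, 2−.
Anion: ligand charges sum to -4; for the ion to be 2−, Hg = +2.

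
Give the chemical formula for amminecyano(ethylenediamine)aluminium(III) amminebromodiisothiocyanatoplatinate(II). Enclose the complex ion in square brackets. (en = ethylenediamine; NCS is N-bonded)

Cation [Al…]: ligand charges -1, Al(III) ⇒ ion charge 2+.
Anion [Pt…]: ligand charges -3, Pt(II) ⇒ ion charge 1−.
One 2+ cation requires 2 of the 1− anion.

[Al(CN)(en)(NH3)][PtBr(NCS)2(NH3)]2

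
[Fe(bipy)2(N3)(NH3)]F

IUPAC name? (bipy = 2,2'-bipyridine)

ammineazidobis(2,2'-bipyridine)iron(II) fluoride

The 1 fluoride counter-ion carries a total charge of -1, so each complex ion is 1+.
Ligand charges: 1×ammine (neutral), 1×azido (-1 each), 2×2,2'-bipyridine (neutral); total -1. So Fe + (-1) = 1+, giving Fe = +2.
Ligands are named alphabetically: ammine before azido before bipyridine.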